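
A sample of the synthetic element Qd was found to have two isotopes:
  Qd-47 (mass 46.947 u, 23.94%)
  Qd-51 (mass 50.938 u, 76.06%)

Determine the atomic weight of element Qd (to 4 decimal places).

49.9826 u

The abundance-weighted mean is 0.2394 × 46.947 + 0.7606 × 50.938
= 11.23911 + 38.74344 = 49.98255 u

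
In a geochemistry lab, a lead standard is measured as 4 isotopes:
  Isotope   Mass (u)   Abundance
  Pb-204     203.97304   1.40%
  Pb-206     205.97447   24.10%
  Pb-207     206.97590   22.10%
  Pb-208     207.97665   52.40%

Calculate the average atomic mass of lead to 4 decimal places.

207.2169 u

The abundance-weighted mean is 0.0140 × 203.97304 + 0.2410 × 205.97447 + 0.2210 × 206.97590 + 0.5240 × 207.97665
= 2.855623 + 49.639847 + 45.741674 + 108.979765 = 207.216909 u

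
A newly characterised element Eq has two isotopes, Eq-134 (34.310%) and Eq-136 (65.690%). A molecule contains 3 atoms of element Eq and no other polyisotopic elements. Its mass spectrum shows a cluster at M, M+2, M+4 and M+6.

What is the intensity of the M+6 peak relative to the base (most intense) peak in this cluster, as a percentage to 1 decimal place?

63.8%

Binomial terms of (0.34310 + 0.65690)^3: M 0.0404, M+2 0.2320, M+4 0.4442, M+6 0.2835 → M+4 is the base peak.
P(M+4) = C(3,2) × 0.34310^1 × 0.65690^2 = 3 × 0.3431 × 0.43151761 = 0.444161 (base)
P(M+6) = C(3,3) × 0.34310^0 × 0.65690^3 = 1 × 1.0000 × 0.28346392 = 0.283464
Relative intensity = 0.283464 / 0.444161 × 100 = 63.8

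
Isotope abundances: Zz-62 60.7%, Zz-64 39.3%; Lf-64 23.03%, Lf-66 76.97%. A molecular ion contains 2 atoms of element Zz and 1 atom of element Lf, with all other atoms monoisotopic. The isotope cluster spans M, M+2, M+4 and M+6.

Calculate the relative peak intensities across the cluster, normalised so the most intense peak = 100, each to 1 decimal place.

Element Zz pattern (n=2): 0.368449 : 0.477102 : 0.154449
Element Lf pattern (n=1): 0.2303 : 0.7697
Convolve the two distributions (both contribute in 2-u steps):
  M: 0.368449×0.2303 = 0.084854
  M+2: 0.368449×0.7697 + 0.477102×0.2303 = 0.393472
  M+4: 0.477102×0.7697 + 0.154449×0.2303 = 0.402795
  M+6: 0.154449×0.7697 = 0.118879
Scale to base peak (0.402795) = 100: 21.1 : 97.7 : 100.0 : 29.5

21.1 : 97.7 : 100.0 : 29.5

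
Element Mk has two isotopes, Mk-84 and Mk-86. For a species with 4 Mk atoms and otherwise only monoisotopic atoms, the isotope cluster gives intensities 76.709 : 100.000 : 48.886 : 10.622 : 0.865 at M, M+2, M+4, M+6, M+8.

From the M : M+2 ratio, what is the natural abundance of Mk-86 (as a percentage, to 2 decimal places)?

24.58%

Let p = fractional abundance of Mk-84. I(M+2)/I(M) = [C(4,1)·p^3·(1−p)] / p^4 = 4·(1−p)/p = 100.000/76.709 = 1.3036
(1−p)/p = 1.3036/4 = 0.3259  ⇒  p = 1/(1 + 0.3259) = 0.7542
Mk-84: 75.42%, Mk-86: 24.58%.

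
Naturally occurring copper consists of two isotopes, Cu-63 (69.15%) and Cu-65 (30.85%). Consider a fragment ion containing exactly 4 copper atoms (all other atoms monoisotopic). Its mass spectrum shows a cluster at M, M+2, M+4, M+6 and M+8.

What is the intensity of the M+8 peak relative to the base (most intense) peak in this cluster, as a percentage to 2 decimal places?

2.22%

Term probabilities: M 0.2286, M+2 0.4080, M+4 0.2731, M+6 0.0812, M+8 0.0091. Base peak = M+2.
P(M+2) = C(4,1) × 0.6915^3 × 0.3085^1 = 4 × 0.33065611 × 0.3085 = 0.408030 (base)
P(M+8) = C(4,4) × 0.6915^0 × 0.3085^4 = 1 × 1.0000 × 0.00905776 = 0.009058
Relative intensity = 0.009058 / 0.408030 × 100 = 2.22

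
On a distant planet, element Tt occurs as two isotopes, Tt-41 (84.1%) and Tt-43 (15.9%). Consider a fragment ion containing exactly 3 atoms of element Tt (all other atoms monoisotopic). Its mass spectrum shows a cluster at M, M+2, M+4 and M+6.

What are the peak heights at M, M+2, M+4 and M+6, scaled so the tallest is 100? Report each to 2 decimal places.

100.00 : 56.72 : 10.72 : 0.68

Expanding (0.841 + 0.159)^3:
P(M) = 0.841^3 = 0.594823
P(M+2) = 3 × 0.841^2 × 0.159^1 = 0.337373
P(M+4) = 3 × 0.841^1 × 0.159^2 = 0.063784
P(M+6) = 0.159^3 = 0.004020
The M peak is largest (0.594823); scaling to 100 gives 100.00 : 56.72 : 10.72 : 0.68.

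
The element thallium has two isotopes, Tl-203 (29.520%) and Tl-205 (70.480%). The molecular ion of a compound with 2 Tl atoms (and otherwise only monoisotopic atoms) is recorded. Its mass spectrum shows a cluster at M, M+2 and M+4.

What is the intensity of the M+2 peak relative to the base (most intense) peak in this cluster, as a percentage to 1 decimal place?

83.8%

Binomial terms of (0.29520 + 0.70480)^2: M 0.0871, M+2 0.4161, M+4 0.4967 → M+4 is the base peak.
P(M+4) = C(2,2) × 0.29520^0 × 0.70480^2 = 1 × 1.0000 × 0.49674304 = 0.496743 (base)
P(M+2) = C(2,1) × 0.29520^1 × 0.70480^1 = 2 × 0.2952 × 0.7048 = 0.416114
Relative intensity = 0.416114 / 0.496743 × 100 = 83.8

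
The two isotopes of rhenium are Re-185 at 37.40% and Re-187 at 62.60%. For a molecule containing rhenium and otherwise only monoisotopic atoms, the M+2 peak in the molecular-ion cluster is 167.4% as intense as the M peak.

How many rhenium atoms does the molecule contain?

1

For n independent Re atoms, I(M+2)/I(M) = n · (abundance Re-187) / (abundance Re-185) = n · 0.6260/0.3740.
n = 1.674 × 0.3740/0.6260 = 1.00 ≈ 1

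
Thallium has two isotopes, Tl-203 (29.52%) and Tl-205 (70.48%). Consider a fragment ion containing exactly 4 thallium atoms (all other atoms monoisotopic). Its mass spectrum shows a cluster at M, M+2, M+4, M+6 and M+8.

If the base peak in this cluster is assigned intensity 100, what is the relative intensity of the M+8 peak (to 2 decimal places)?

Binomial terms of (0.2952 + 0.7048)^4: M 0.0076, M+2 0.0725, M+4 0.2597, M+6 0.4134, M+8 0.2468 → M+6 is the base peak.
P(M+6) = C(4,3) × 0.2952^1 × 0.7048^3 = 4 × 0.2952 × 0.35010449 = 0.413403 (base)
P(M+8) = C(4,4) × 0.2952^0 × 0.7048^4 = 1 × 1.0000 × 0.24675365 = 0.246754
Relative intensity = 0.246754 / 0.413403 × 100 = 59.69

59.69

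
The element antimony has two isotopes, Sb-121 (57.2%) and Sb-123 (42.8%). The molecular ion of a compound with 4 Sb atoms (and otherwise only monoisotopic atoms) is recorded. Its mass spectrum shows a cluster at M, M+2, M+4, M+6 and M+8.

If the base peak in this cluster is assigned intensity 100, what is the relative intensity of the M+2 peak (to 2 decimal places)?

Binomial terms of (0.572 + 0.428)^4: M 0.1070, M+2 0.3204, M+4 0.3596, M+6 0.1794, M+8 0.0336 → M+4 is the base peak.
P(M+4) = C(4,2) × 0.572^2 × 0.428^2 = 6 × 0.327184 × 0.183184 = 0.359609 (base)
P(M+2) = C(4,1) × 0.572^3 × 0.428^1 = 4 × 0.18714925 × 0.4280 = 0.320400
Relative intensity = 0.320400 / 0.359609 × 100 = 89.10

89.10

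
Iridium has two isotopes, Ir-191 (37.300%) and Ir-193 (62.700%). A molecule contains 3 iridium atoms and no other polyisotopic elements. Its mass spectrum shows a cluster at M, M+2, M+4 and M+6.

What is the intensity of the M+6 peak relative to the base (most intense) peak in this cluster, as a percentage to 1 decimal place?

(0.37300 + 0.62700)^3 gives M 0.0519, M+2 0.2617, M+4 0.4399, M+6 0.2465; the largest is M+4.
P(M+4) = C(3,2) × 0.37300^1 × 0.62700^2 = 3 × 0.3730 × 0.393129 = 0.439911 (base)
P(M+6) = C(3,3) × 0.37300^0 × 0.62700^3 = 1 × 1.0000 × 0.24649188 = 0.246492
Relative intensity = 0.246492 / 0.439911 × 100 = 56.0

56.0%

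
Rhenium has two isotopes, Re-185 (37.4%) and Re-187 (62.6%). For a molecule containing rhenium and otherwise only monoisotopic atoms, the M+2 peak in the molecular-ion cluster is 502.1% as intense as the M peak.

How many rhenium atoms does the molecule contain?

With n Re atoms, P(M+2)/P(M) = C(n,1)·p^(n−1)q / p^n = n·q/p = n · 0.626/0.374.
n = 5.021 × 0.374/0.626 = 3.00 ≈ 3

3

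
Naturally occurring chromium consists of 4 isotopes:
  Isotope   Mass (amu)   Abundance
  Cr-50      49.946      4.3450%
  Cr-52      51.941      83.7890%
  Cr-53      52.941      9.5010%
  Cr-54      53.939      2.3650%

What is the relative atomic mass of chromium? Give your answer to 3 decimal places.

51.997 amu

Average mass = Σ (abundance × isotope mass) = 0.043450 × 49.946 + 0.837890 × 51.941 + 0.095010 × 52.941 + 0.023650 × 53.939
= 2.1702 + 43.5208 + 5.0299 + 1.2757 = 51.9966 amu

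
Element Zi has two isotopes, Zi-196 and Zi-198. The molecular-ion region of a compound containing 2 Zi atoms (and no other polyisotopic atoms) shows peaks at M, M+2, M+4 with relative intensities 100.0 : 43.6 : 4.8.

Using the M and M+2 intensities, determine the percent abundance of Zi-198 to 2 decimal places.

If p is the fraction of Zi that is Zi-196, then I(M+2)/I(M) = [C(2,1)·p^1·(1−p)] / p^2 = 2·(1−p)/p = 43.6/100.0 = 0.4360
(1−p)/p = 0.4360/2 = 0.2180  ⇒  p = 1/(1 + 0.2180) = 0.8210
Zi-196: 82.10%, Zi-198: 17.90%.

17.90%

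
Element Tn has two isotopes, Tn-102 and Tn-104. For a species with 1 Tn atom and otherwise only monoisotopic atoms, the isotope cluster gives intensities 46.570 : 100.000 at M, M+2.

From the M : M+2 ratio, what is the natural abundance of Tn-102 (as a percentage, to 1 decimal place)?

31.8%

Let p = fractional abundance of Tn-102. I(M+2)/I(M) = [C(1,1)·p^0·(1−p)] / p^1 = 1·(1−p)/p = 100.000/46.570 = 2.1473
(1−p)/p = 2.1473/1 = 2.1473  ⇒  p = 1/(1 + 2.1473) = 0.3177
Tn-102: 31.8%, Tn-104: 68.2%.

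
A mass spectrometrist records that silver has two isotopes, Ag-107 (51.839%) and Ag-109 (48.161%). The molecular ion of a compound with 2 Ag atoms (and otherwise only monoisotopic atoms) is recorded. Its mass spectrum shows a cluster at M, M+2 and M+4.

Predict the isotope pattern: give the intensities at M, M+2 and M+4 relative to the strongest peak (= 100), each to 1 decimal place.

53.8 : 100.0 : 46.5

Each Ag atom is independently Ag-107 (p = 0.51839) or Ag-109 (q = 0.48161); the cluster is the binomial expansion (p + q)^2.
P(M) = 0.51839^2 = 0.268728
P(M+2) = 2 × 0.51839^1 × 0.48161^1 = 0.499324
P(M+4) = 0.48161^2 = 0.231948
The M+2 peak is largest (0.499324); scaling to 100 gives 53.8 : 100.0 : 46.5.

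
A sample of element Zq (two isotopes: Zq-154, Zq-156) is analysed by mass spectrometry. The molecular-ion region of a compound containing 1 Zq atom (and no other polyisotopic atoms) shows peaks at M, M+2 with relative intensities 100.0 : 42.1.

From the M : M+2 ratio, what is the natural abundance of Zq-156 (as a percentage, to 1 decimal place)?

29.6%

If p is the fraction of Zq that is Zq-154, then I(M+2)/I(M) = [C(1,1)·p^0·(1−p)] / p^1 = 1·(1−p)/p = 42.1/100.0 = 0.4210
(1−p)/p = 0.4210/1 = 0.4210  ⇒  p = 1/(1 + 0.4210) = 0.7037
Zq-154: 70.4%, Zq-156: 29.6%.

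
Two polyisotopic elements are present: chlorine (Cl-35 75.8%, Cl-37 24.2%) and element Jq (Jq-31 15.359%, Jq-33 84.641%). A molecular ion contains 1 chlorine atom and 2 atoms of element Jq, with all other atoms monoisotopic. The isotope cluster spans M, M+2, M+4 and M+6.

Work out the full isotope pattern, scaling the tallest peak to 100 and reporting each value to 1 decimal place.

3.0 : 33.5 : 100.0 : 28.6

Chlorine pattern (n=1): 0.7580 : 0.2420
Element Jq pattern (n=2): 0.02358989 : 0.26000022 : 0.71640989
Convolve the two distributions (both contribute in 2-u steps):
  M: 0.7580×0.02358989 = 0.017881
  M+2: 0.7580×0.26000022 + 0.2420×0.02358989 = 0.202789
  M+4: 0.7580×0.71640989 + 0.2420×0.26000022 = 0.605959
  M+6: 0.2420×0.71640989 = 0.173371
Scale to base peak (0.605959) = 100: 3.0 : 33.5 : 100.0 : 28.6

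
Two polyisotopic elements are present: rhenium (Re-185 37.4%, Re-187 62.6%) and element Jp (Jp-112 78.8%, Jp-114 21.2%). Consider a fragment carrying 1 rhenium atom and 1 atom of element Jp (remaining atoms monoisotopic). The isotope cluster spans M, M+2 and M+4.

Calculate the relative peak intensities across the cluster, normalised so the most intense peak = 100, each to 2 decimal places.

Rhenium pattern (n=1): 0.3740 : 0.6260
Element Jp pattern (n=1): 0.7880 : 0.2120
Convolve the two distributions (both contribute in 2-u steps):
  M: 0.3740×0.7880 = 0.294712
  M+2: 0.3740×0.2120 + 0.6260×0.7880 = 0.572576
  M+4: 0.6260×0.2120 = 0.132712
Scale to base peak (0.572576) = 100: 51.47 : 100.00 : 23.18

51.47 : 100.00 : 23.18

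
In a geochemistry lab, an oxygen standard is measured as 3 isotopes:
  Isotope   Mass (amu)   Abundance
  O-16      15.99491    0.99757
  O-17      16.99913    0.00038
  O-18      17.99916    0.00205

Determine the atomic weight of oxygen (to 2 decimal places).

Average mass = Σ (abundance × isotope mass) = 0.99757 × 15.99491 + 0.00038 × 16.99913 + 0.00205 × 17.99916
= 15.956042 + 0.006460 + 0.036898 = 15.999400 amu

16.00 amu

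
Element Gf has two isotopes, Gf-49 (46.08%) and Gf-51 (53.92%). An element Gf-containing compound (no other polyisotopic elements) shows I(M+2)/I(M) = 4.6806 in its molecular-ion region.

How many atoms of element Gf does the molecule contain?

4

The M+2/M ratio from n Gf atoms is n · q/p = n · 0.5392/0.4608.
n = 4.6806 × 0.4608/0.5392 = 4.00 ≈ 4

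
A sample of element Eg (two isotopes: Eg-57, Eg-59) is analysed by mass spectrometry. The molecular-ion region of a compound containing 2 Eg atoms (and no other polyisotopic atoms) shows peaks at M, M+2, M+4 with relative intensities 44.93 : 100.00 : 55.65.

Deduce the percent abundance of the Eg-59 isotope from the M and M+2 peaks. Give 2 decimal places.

52.67%

If p is the fraction of Eg that is Eg-57, then I(M+2)/I(M) = [C(2,1)·p^1·(1−p)] / p^2 = 2·(1−p)/p = 100.00/44.93 = 2.2257
(1−p)/p = 2.2257/2 = 1.1128  ⇒  p = 1/(1 + 1.1128) = 0.4733
Eg-57: 47.33%, Eg-59: 52.67%.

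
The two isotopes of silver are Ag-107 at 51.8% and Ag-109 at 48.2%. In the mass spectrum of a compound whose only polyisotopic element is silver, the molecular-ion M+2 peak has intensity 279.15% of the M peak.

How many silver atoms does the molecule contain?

3

For n independent Ag atoms, I(M+2)/I(M) = n · (abundance Ag-109) / (abundance Ag-107) = n · 0.482/0.518.
n = 2.7915 × 0.518/0.482 = 3.00 ≈ 3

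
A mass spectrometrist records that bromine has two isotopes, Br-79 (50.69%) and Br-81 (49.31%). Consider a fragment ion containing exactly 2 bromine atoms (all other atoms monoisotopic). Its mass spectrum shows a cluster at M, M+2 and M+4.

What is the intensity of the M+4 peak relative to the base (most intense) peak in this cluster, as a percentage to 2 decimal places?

Term probabilities: M 0.2569, M+2 0.4999, M+4 0.2431. Base peak = M+2.
P(M+2) = C(2,1) × 0.5069^1 × 0.4931^1 = 2 × 0.5069 × 0.4931 = 0.499905 (base)
P(M+4) = C(2,2) × 0.5069^0 × 0.4931^2 = 1 × 1.0000 × 0.24314761 = 0.243148
Relative intensity = 0.243148 / 0.499905 × 100 = 48.64

48.64%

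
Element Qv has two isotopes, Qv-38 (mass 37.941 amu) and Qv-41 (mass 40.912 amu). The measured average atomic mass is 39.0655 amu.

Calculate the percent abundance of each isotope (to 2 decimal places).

Qv-38: 62.15%, Qv-41: 37.85%

Writing the weighted mean with unknown fraction x of Qv-38:
37.941·x + 40.912·(1 − x) = 39.0655
(37.941 − 40.912)·x = 39.0655 − 40.912
x = -1.8465 / -2.971 = 0.62151 → 62.15% Qv-38, 37.85% Qv-41.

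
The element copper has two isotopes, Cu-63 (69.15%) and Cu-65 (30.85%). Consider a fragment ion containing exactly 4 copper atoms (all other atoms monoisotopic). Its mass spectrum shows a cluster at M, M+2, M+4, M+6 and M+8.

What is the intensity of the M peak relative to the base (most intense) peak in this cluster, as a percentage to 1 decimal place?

(0.6915 + 0.3085)^4 gives M 0.2286, M+2 0.4080, M+4 0.2731, M+6 0.0812, M+8 0.0091; the largest is M+2.
P(M+2) = C(4,1) × 0.6915^3 × 0.3085^1 = 4 × 0.33065611 × 0.3085 = 0.408030 (base)
P(M) = C(4,0) × 0.6915^4 × 0.3085^0 = 1 × 0.2286487 × 1.0000 = 0.228649
Relative intensity = 0.228649 / 0.408030 × 100 = 56.0

56.0%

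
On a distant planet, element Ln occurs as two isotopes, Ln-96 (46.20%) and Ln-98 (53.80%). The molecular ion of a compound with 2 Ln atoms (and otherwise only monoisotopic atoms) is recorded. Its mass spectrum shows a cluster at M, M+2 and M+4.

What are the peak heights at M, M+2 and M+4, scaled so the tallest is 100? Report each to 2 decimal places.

Expanding (0.4620 + 0.5380)^2:
P(M) = 0.4620^2 = 0.213444
P(M+2) = 2 × 0.4620^1 × 0.5380^1 = 0.497112
P(M+4) = 0.5380^2 = 0.289444
The M+2 peak is largest (0.497112); scaling to 100 gives 42.94 : 100.00 : 58.23.

42.94 : 100.00 : 58.23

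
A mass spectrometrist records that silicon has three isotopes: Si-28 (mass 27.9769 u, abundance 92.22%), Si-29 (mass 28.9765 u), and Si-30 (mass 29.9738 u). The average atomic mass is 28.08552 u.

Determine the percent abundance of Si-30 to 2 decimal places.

3.09%

The remaining 7.78% is split between Si-29 (fraction x) and Si-30 (fraction 0.0778 − x).
Substituting: 28.9765x + 29.9738(0.0778 − x) = 2.28522282
(28.9765 − 29.9738)x = -0.04673882  ⇒  x = 0.04687, y = 0.03093
Si-29: 4.69%, Si-30: 3.09%.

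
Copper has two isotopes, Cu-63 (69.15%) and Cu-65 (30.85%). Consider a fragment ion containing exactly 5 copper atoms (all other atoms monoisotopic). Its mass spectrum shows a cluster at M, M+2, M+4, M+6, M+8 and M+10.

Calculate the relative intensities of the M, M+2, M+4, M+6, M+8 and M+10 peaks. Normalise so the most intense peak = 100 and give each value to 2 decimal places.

44.83 : 100.00 : 89.23 : 39.81 : 8.88 : 0.79

Expanding (0.6915 + 0.3085)^5:
P(M) = 0.6915^5 = 0.158111
P(M+2) = 5 × 0.6915^4 × 0.3085^1 = 0.352691
P(M+4) = 10 × 0.6915^3 × 0.3085^2 = 0.314693
P(M+6) = 10 × 0.6915^2 × 0.3085^3 = 0.140394
P(M+8) = 5 × 0.6915^1 × 0.3085^4 = 0.031317
P(M+10) = 0.3085^5 = 0.002794
The M+2 peak is largest (0.352691); scaling to 100 gives 44.83 : 100.00 : 89.23 : 39.81 : 8.88 : 0.79.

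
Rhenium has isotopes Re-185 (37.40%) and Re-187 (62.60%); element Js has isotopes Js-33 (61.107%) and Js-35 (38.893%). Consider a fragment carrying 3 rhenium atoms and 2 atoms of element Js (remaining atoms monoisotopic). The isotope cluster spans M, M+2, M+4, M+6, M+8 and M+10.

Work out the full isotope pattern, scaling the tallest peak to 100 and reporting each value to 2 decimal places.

Rhenium pattern (n=3): 0.05231362 : 0.26268713 : 0.43968487 : 0.24531438
Element Js pattern (n=2): 0.37340654 : 0.47532691 : 0.15126654
Convolve the two distributions (both contribute in 2-u steps):
  M: 0.05231362×0.37340654 = 0.019534
  M+2: 0.05231362×0.47532691 + 0.26268713×0.37340654 = 0.122955
  M+4: 0.05231362×0.15126654 + 0.26268713×0.47532691 + 0.43968487×0.37340654 = 0.296957
  M+6: 0.26268713×0.15126654 + 0.43968487×0.47532691 + 0.24531438×0.37340654 = 0.340332
  M+8: 0.43968487×0.15126654 + 0.24531438×0.47532691 = 0.183114
  M+10: 0.24531438×0.15126654 = 0.037108
Scale to base peak (0.340332) = 100: 5.74 : 36.13 : 87.26 : 100.00 : 53.80 : 10.90

5.74 : 36.13 : 87.26 : 100.00 : 53.80 : 10.90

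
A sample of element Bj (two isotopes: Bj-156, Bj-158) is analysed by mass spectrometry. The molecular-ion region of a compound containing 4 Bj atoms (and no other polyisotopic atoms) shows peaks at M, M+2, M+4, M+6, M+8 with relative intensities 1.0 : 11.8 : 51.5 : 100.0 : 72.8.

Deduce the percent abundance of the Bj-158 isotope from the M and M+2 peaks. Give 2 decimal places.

Let p = fractional abundance of Bj-156. I(M+2)/I(M) = [C(4,1)·p^3·(1−p)] / p^4 = 4·(1−p)/p = 11.8/1.0 = 11.8000
(1−p)/p = 11.8000/4 = 2.9500  ⇒  p = 1/(1 + 2.9500) = 0.2532
Bj-156: 25.32%, Bj-158: 74.68%.

74.68%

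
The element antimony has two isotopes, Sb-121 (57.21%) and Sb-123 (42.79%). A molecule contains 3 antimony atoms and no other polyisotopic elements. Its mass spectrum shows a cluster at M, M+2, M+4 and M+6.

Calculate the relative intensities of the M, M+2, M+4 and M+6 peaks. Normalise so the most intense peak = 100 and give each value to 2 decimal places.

44.57 : 100.00 : 74.79 : 18.65

The 3 Sb atoms are independent, so intensities follow the terms of (0.5721 + 0.4279)^3.
P(M) = 0.5721^3 = 0.187247
P(M+2) = 3 × 0.5721^2 × 0.4279^1 = 0.420153
P(M+4) = 3 × 0.5721^1 × 0.4279^2 = 0.314252
P(M+6) = 0.4279^3 = 0.078348
The M+2 peak is largest (0.420153); scaling to 100 gives 44.57 : 100.00 : 74.79 : 18.65.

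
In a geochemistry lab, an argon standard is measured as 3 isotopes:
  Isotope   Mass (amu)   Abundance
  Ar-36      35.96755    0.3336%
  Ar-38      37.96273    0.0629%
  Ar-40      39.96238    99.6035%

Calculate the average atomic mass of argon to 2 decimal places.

39.95 amu

Weight each isotope mass by its fractional abundance: 0.003336 × 35.96755 + 0.000629 × 37.96273 + 0.996035 × 39.96238
= 0.119988 + 0.023879 + 39.803929 = 39.947796 amu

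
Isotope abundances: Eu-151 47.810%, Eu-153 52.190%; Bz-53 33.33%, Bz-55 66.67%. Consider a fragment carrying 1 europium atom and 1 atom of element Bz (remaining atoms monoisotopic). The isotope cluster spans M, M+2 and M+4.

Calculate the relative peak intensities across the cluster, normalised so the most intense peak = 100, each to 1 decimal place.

32.3 : 100.0 : 70.6

Europium pattern (n=1): 0.4781 : 0.5219
Element Bz pattern (n=1): 0.3333 : 0.6667
Convolve the two distributions (both contribute in 2-u steps):
  M: 0.4781×0.3333 = 0.159351
  M+2: 0.4781×0.6667 + 0.5219×0.3333 = 0.492699
  M+4: 0.5219×0.6667 = 0.347951
Scale to base peak (0.492699) = 100: 32.3 : 100.0 : 70.6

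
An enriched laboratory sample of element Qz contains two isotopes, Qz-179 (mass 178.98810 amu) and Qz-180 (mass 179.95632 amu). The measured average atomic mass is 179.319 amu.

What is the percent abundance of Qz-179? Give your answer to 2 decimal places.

Let x be the fractional abundance of Qz-179; then Qz-180 has abundance 1 − x.
178.98810·x + 179.95632·(1 − x) = 179.319
(178.98810 − 179.95632)·x = 179.319 − 179.95632
x = -0.63732 / -0.96822 = 0.65824 → 65.82% Qz-179, 34.18% Qz-180.

65.82%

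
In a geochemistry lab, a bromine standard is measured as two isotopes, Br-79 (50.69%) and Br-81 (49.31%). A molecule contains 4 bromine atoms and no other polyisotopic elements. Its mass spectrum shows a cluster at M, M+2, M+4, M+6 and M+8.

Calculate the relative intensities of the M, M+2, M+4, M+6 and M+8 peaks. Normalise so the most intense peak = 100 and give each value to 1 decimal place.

The 4 Br atoms are independent, so intensities follow the terms of (0.5069 + 0.4931)^4.
P(M) = 0.5069^4 = 0.066022
P(M+2) = 4 × 0.5069^3 × 0.4931^1 = 0.256899
P(M+4) = 6 × 0.5069^2 × 0.4931^2 = 0.374857
P(M+6) = 4 × 0.5069^1 × 0.4931^3 = 0.243101
P(M+8) = 0.4931^4 = 0.059121
The M+4 peak is largest (0.374857); scaling to 100 gives 17.6 : 68.5 : 100.0 : 64.9 : 15.8.

17.6 : 68.5 : 100.0 : 64.9 : 15.8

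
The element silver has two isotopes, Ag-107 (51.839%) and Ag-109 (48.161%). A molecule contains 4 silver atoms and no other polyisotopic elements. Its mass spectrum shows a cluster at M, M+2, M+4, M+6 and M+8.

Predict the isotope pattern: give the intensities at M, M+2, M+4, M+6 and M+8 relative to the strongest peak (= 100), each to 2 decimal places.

19.31 : 71.76 : 100.00 : 61.94 : 14.39

The 4 Ag atoms are independent, so intensities follow the terms of (0.51839 + 0.48161)^4.
P(M) = 0.51839^4 = 0.072215
P(M+2) = 4 × 0.51839^3 × 0.48161^1 = 0.268365
P(M+4) = 6 × 0.51839^2 × 0.48161^2 = 0.373986
P(M+6) = 4 × 0.51839^1 × 0.48161^3 = 0.231634
P(M+8) = 0.48161^4 = 0.053800
The M+4 peak is largest (0.373986); scaling to 100 gives 19.31 : 71.76 : 100.00 : 61.94 : 14.39.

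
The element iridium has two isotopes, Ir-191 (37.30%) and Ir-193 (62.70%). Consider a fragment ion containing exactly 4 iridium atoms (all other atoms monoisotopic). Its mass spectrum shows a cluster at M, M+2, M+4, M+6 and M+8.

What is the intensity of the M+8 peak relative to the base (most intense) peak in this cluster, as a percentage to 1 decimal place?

42.0%

Binomial terms of (0.3730 + 0.6270)^4: M 0.0194, M+2 0.1302, M+4 0.3282, M+6 0.3678, M+8 0.1546 → M+6 is the base peak.
P(M+6) = C(4,3) × 0.3730^1 × 0.6270^3 = 4 × 0.3730 × 0.24649188 = 0.367766 (base)
P(M+8) = C(4,4) × 0.3730^0 × 0.6270^4 = 1 × 1.0000 × 0.15455041 = 0.154550
Relative intensity = 0.154550 / 0.367766 × 100 = 42.0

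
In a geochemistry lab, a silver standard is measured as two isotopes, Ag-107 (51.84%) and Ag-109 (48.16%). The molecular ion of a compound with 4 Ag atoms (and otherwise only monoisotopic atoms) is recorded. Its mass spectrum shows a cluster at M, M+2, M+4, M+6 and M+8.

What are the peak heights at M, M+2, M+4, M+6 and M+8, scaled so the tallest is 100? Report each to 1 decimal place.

Expanding (0.5184 + 0.4816)^4:
P(M) = 0.5184^4 = 0.072220
P(M+2) = 4 × 0.5184^3 × 0.4816^1 = 0.268375
P(M+4) = 6 × 0.5184^2 × 0.4816^2 = 0.373985
P(M+6) = 4 × 0.5184^1 × 0.4816^3 = 0.231624
P(M+8) = 0.4816^4 = 0.053795
The M+4 peak is largest (0.373985); scaling to 100 gives 19.3 : 71.8 : 100.0 : 61.9 : 14.4.

19.3 : 71.8 : 100.0 : 61.9 : 14.4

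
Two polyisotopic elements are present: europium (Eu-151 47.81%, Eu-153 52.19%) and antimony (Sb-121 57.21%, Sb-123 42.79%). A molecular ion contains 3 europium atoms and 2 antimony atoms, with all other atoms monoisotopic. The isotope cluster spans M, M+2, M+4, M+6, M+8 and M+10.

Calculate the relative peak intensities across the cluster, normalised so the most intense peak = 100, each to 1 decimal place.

11.1 : 52.8 : 100.0 : 93.9 : 43.7 : 8.1

Europium pattern (n=3): 0.10928391 : 0.3578871 : 0.39067407 : 0.14215492
Antimony pattern (n=2): 0.32729841 : 0.48960318 : 0.18309841
Convolve the two distributions (both contribute in 2-u steps):
  M: 0.10928391×0.32729841 = 0.035768
  M+2: 0.10928391×0.48960318 + 0.3578871×0.32729841 = 0.170642
  M+4: 0.10928391×0.18309841 + 0.3578871×0.48960318 + 0.39067407×0.32729841 = 0.323099
  M+6: 0.3578871×0.18309841 + 0.39067407×0.48960318 + 0.14215492×0.32729841 = 0.303331
  M+8: 0.39067407×0.18309841 + 0.14215492×0.48960318 = 0.141131
  M+10: 0.14215492×0.18309841 = 0.026028
Scale to base peak (0.323099) = 100: 11.1 : 52.8 : 100.0 : 93.9 : 43.7 : 8.1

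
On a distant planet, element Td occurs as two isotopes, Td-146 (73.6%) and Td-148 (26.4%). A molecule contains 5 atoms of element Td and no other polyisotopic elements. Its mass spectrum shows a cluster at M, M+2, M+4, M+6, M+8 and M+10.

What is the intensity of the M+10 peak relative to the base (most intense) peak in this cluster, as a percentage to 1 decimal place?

0.3%

(0.736 + 0.264)^5 gives M 0.2160, M+2 0.3873, M+4 0.2779, M+6 0.0997, M+8 0.0179, M+10 0.0013; the largest is M+2.
P(M+2) = C(5,1) × 0.736^4 × 0.264^1 = 5 × 0.29343456 × 0.2640 = 0.387334 (base)
P(M+10) = C(5,5) × 0.736^0 × 0.264^5 = 1 × 1.0000 × 0.00128239 = 0.001282
Relative intensity = 0.001282 / 0.387334 × 100 = 0.3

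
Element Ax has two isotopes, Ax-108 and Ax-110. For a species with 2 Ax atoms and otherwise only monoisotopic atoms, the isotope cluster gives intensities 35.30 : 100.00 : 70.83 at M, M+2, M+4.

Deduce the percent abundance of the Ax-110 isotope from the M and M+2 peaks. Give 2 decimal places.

58.62%

Write p for the Ax-108 fraction. I(M+2)/I(M) = [C(2,1)·p^1·(1−p)] / p^2 = 2·(1−p)/p = 100.00/35.30 = 2.8329
(1−p)/p = 2.8329/2 = 1.4164  ⇒  p = 1/(1 + 1.4164) = 0.4138
Ax-108: 41.38%, Ax-110: 58.62%.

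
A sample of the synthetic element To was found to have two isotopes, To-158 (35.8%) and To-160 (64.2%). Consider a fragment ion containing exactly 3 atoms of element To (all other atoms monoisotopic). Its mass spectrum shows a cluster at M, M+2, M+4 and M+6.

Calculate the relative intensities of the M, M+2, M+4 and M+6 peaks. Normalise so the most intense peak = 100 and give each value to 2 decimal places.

Each To atom is independently To-158 (p = 0.358) or To-160 (q = 0.642); the cluster is the binomial expansion (p + q)^3.
P(M) = 0.358^3 = 0.045883
P(M+2) = 3 × 0.358^2 × 0.642^1 = 0.246844
P(M+4) = 3 × 0.358^1 × 0.642^2 = 0.442664
P(M+6) = 0.642^3 = 0.264609
The M+4 peak is largest (0.442664); scaling to 100 gives 10.37 : 55.76 : 100.00 : 59.78.

10.37 : 55.76 : 100.00 : 59.78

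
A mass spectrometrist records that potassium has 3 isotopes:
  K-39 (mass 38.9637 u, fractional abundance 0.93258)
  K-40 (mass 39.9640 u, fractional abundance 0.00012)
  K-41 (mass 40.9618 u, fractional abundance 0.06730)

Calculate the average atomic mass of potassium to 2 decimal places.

39.10 u

Ar = Σ fᵢ·mᵢ = 0.93258 × 38.9637 + 0.00012 × 39.9640 + 0.06730 × 40.9618
= 36.33677 + 0.00480 + 2.75673 = 39.09830 u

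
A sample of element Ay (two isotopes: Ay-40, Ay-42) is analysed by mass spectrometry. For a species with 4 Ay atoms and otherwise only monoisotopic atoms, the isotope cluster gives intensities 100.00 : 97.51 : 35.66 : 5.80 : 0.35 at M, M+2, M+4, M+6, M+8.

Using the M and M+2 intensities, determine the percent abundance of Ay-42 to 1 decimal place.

19.6%

If p is the fraction of Ay that is Ay-40, then I(M+2)/I(M) = [C(4,1)·p^3·(1−p)] / p^4 = 4·(1−p)/p = 97.51/100.00 = 0.9751
(1−p)/p = 0.9751/4 = 0.2438  ⇒  p = 1/(1 + 0.2438) = 0.8040
Ay-40: 80.4%, Ay-42: 19.6%.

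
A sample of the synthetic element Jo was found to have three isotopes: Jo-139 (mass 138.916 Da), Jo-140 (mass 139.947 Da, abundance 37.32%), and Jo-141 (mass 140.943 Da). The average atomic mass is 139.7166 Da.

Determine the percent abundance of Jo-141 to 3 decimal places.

20.515%

The remaining 62.68% is split between Jo-139 (fraction x) and Jo-141 (fraction 0.6268 − x).
Substituting: 138.916x + 140.943(0.6268 − x) = 87.4883796
(138.916 − 140.943)x = -0.8546928  ⇒  x = 0.42165, y = 0.20515
Jo-139: 42.165%, Jo-141: 20.515%.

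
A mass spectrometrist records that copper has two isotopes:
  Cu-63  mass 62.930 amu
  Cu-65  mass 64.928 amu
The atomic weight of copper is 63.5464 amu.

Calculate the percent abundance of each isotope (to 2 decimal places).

Cu-63: 69.15%, Cu-65: 30.85%

With x = fraction of Cu-63 (so Cu-65 is 1 − x):
62.930·x + 64.928·(1 − x) = 63.5464
(62.930 − 64.928)·x = 63.5464 − 64.928
x = -1.3816 / -1.998 = 0.69149 → 69.15% Cu-63, 30.85% Cu-65.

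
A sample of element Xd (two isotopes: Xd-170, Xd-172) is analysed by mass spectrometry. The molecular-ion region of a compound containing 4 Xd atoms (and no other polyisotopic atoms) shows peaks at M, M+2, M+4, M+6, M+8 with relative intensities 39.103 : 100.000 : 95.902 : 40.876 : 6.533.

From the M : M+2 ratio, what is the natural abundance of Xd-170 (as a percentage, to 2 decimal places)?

Let p = fractional abundance of Xd-170. I(M+2)/I(M) = [C(4,1)·p^3·(1−p)] / p^4 = 4·(1−p)/p = 100.000/39.103 = 2.5573
(1−p)/p = 2.5573/4 = 0.6393  ⇒  p = 1/(1 + 0.6393) = 0.6100
Xd-170: 61.00%, Xd-172: 39.00%.

61.00%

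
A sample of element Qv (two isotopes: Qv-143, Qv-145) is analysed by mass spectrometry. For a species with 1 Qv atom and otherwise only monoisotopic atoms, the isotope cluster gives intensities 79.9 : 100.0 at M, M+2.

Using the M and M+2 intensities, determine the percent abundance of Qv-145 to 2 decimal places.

Let p = fractional abundance of Qv-143. I(M+2)/I(M) = [C(1,1)·p^0·(1−p)] / p^1 = 1·(1−p)/p = 100.0/79.9 = 1.2516
(1−p)/p = 1.2516/1 = 1.2516  ⇒  p = 1/(1 + 1.2516) = 0.4441
Qv-143: 44.41%, Qv-145: 55.59%.

55.59%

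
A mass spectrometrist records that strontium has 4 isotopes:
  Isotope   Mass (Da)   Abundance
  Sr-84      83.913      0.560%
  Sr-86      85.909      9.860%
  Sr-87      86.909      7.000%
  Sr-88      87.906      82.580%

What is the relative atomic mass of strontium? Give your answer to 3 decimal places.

Ar = Σ fᵢ·mᵢ = 0.00560 × 83.913 + 0.09860 × 85.909 + 0.07000 × 86.909 + 0.82580 × 87.906
= 0.4699 + 8.4706 + 6.0836 + 72.5928 = 87.6169 Da

87.617 Da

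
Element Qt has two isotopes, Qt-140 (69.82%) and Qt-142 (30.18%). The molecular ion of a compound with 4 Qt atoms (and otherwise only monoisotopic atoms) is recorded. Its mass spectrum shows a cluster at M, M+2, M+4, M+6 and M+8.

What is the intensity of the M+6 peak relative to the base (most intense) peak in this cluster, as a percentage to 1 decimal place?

18.7%

Term probabilities: M 0.2376, M+2 0.4109, M+4 0.2664, M+6 0.0768, M+8 0.0083. Base peak = M+2.
P(M+2) = C(4,1) × 0.6982^3 × 0.3018^1 = 4 × 0.3403608 × 0.3018 = 0.410884 (base)
P(M+6) = C(4,3) × 0.6982^1 × 0.3018^3 = 4 × 0.6982 × 0.02748892 = 0.076771
Relative intensity = 0.076771 / 0.410884 × 100 = 18.7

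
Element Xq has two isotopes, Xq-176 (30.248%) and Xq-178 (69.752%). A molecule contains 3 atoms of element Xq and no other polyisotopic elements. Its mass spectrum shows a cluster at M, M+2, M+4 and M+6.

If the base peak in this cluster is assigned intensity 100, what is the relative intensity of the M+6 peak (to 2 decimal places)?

Term probabilities: M 0.0277, M+2 0.1915, M+4 0.4415, M+6 0.3394. Base peak = M+4.
P(M+4) = C(3,2) × 0.30248^1 × 0.69752^2 = 3 × 0.30248 × 0.48653415 = 0.441501 (base)
P(M+6) = C(3,3) × 0.30248^0 × 0.69752^3 = 1 × 1.0000 × 0.3393673 = 0.339367
Relative intensity = 0.339367 / 0.441501 × 100 = 76.87

76.87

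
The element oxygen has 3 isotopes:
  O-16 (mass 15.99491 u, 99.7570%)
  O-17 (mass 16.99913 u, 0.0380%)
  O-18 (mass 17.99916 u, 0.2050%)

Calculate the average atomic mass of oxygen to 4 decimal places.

15.9994 u

Weight each isotope mass by its fractional abundance: 0.997570 × 15.99491 + 0.000380 × 16.99913 + 0.002050 × 17.99916
= 15.956042 + 0.006460 + 0.036898 = 15.999400 u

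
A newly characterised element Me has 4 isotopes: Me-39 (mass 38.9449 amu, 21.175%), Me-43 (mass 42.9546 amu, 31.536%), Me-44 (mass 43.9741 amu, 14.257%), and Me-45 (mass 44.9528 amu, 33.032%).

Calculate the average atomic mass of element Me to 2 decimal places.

42.91 amu

Ar = Σ fᵢ·mᵢ = 0.21175 × 38.9449 + 0.31536 × 42.9546 + 0.14257 × 43.9741 + 0.33032 × 44.9528
= 8.24658 + 13.54616 + 6.26939 + 14.84881 = 42.91094 amu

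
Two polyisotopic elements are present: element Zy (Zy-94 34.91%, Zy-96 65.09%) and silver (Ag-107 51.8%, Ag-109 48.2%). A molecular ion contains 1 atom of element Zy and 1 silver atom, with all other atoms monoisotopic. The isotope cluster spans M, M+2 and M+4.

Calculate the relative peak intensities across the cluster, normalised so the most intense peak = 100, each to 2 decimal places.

Element Zy pattern (n=1): 0.3491 : 0.6509
Silver pattern (n=1): 0.5180 : 0.4820
Convolve the two distributions (both contribute in 2-u steps):
  M: 0.3491×0.5180 = 0.180834
  M+2: 0.3491×0.4820 + 0.6509×0.5180 = 0.505432
  M+4: 0.6509×0.4820 = 0.313734
Scale to base peak (0.505432) = 100: 35.78 : 100.00 : 62.07

35.78 : 100.00 : 62.07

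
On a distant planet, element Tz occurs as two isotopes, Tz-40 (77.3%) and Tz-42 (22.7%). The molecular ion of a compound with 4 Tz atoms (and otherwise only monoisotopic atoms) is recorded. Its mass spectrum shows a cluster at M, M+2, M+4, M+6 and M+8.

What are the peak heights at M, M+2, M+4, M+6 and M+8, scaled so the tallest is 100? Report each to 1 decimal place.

Each Tz atom is independently Tz-40 (p = 0.773) or Tz-42 (q = 0.227); the cluster is the binomial expansion (p + q)^4.
P(M) = 0.773^4 = 0.357041
P(M+2) = 4 × 0.773^3 × 0.227^1 = 0.419396
P(M+4) = 6 × 0.773^2 × 0.227^2 = 0.184740
P(M+6) = 4 × 0.773^1 × 0.227^3 = 0.036167
P(M+8) = 0.227^4 = 0.002655
The M+2 peak is largest (0.419396); scaling to 100 gives 85.1 : 100.0 : 44.0 : 8.6 : 0.6.

85.1 : 100.0 : 44.0 : 8.6 : 0.6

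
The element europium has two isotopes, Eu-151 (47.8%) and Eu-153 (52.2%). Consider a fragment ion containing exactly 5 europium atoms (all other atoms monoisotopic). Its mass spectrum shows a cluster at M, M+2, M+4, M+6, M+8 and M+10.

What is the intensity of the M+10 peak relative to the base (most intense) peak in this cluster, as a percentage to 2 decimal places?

(0.478 + 0.522)^5 gives M 0.0250, M+2 0.1363, M+4 0.2976, M+6 0.3250, M+8 0.1775, M+10 0.0388; the largest is M+6.
P(M+6) = C(5,3) × 0.478^2 × 0.522^3 = 10 × 0.228484 × 0.14223665 = 0.324988 (base)
P(M+10) = C(5,5) × 0.478^0 × 0.522^5 = 1 × 1.0000 × 0.03875721 = 0.038757
Relative intensity = 0.038757 / 0.324988 × 100 = 11.93

11.93%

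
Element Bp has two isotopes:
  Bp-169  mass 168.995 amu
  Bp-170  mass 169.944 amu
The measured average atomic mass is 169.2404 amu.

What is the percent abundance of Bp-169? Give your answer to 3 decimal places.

Let x be the fractional abundance of Bp-169; then Bp-170 has abundance 1 − x.
168.995·x + 169.944·(1 − x) = 169.2404
(168.995 − 169.944)·x = 169.2404 − 169.944
x = -0.7036 / -0.949 = 0.74141 → 74.141% Bp-169, 25.859% Bp-170.

74.141%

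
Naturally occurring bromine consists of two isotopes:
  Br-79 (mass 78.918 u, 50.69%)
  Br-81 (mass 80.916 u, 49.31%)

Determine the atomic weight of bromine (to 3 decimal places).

79.903 u

Ar = Σ fᵢ·mᵢ = 0.5069 × 78.918 + 0.4931 × 80.916
= 40.0035 + 39.8997 = 79.9032 u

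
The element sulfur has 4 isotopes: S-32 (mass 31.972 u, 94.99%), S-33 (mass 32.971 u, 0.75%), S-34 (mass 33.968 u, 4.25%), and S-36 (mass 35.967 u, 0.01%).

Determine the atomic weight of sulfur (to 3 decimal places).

The abundance-weighted mean is 0.9499 × 31.972 + 0.0075 × 32.971 + 0.0425 × 33.968 + 0.0001 × 35.967
= 30.3702 + 0.2473 + 1.4436 + 0.0036 = 32.0647 u

32.065 u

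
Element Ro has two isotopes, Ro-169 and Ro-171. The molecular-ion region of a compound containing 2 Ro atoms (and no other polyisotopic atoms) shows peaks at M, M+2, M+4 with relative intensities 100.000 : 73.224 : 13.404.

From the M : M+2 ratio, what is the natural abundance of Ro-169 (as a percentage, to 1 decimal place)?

73.2%

Write p for the Ro-169 fraction. I(M+2)/I(M) = [C(2,1)·p^1·(1−p)] / p^2 = 2·(1−p)/p = 73.224/100.000 = 0.7322
(1−p)/p = 0.7322/2 = 0.3661  ⇒  p = 1/(1 + 0.3661) = 0.7320
Ro-169: 73.2%, Ro-171: 26.8%.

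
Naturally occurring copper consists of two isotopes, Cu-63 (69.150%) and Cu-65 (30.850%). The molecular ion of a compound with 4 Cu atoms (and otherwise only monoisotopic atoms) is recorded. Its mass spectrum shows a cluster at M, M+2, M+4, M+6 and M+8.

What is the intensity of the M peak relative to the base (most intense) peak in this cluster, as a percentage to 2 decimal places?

Binomial terms of (0.69150 + 0.30850)^4: M 0.2286, M+2 0.4080, M+4 0.2731, M+6 0.0812, M+8 0.0091 → M+2 is the base peak.
P(M+2) = C(4,1) × 0.69150^3 × 0.30850^1 = 4 × 0.33065611 × 0.3085 = 0.408030 (base)
P(M) = C(4,0) × 0.69150^4 × 0.30850^0 = 1 × 0.2286487 × 1.0000 = 0.228649
Relative intensity = 0.228649 / 0.408030 × 100 = 56.04

56.04%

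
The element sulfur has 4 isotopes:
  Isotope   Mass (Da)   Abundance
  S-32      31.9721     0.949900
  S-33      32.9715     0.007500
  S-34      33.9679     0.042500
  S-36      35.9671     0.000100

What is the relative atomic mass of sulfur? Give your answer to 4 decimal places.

32.0648 Da

The abundance-weighted mean is 0.949900 × 31.9721 + 0.007500 × 32.9715 + 0.042500 × 33.9679 + 0.000100 × 35.9671
= 30.37030 + 0.24729 + 1.44364 + 0.00360 = 32.06483 Da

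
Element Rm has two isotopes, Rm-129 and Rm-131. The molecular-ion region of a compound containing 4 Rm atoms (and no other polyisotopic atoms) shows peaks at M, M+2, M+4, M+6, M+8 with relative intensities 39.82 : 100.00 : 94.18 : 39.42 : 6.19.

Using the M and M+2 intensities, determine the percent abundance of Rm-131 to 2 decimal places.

If p is the fraction of Rm that is Rm-129, then I(M+2)/I(M) = [C(4,1)·p^3·(1−p)] / p^4 = 4·(1−p)/p = 100.00/39.82 = 2.5113
(1−p)/p = 2.5113/4 = 0.6278  ⇒  p = 1/(1 + 0.6278) = 0.6143
Rm-129: 61.43%, Rm-131: 38.57%.

38.57%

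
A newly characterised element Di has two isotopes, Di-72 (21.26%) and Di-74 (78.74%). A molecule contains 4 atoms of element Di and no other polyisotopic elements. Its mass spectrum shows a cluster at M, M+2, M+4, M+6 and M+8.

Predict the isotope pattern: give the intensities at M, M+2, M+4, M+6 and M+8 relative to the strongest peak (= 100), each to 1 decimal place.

Expanding (0.2126 + 0.7874)^4:
P(M) = 0.2126^4 = 0.002043
P(M+2) = 4 × 0.2126^3 × 0.7874^1 = 0.030265
P(M+4) = 6 × 0.2126^2 × 0.7874^2 = 0.168139
P(M+6) = 4 × 0.2126^1 × 0.7874^3 = 0.415154
P(M+8) = 0.7874^4 = 0.384398
The M+6 peak is largest (0.415154); scaling to 100 gives 0.5 : 7.3 : 40.5 : 100.0 : 92.6.

0.5 : 7.3 : 40.5 : 100.0 : 92.6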